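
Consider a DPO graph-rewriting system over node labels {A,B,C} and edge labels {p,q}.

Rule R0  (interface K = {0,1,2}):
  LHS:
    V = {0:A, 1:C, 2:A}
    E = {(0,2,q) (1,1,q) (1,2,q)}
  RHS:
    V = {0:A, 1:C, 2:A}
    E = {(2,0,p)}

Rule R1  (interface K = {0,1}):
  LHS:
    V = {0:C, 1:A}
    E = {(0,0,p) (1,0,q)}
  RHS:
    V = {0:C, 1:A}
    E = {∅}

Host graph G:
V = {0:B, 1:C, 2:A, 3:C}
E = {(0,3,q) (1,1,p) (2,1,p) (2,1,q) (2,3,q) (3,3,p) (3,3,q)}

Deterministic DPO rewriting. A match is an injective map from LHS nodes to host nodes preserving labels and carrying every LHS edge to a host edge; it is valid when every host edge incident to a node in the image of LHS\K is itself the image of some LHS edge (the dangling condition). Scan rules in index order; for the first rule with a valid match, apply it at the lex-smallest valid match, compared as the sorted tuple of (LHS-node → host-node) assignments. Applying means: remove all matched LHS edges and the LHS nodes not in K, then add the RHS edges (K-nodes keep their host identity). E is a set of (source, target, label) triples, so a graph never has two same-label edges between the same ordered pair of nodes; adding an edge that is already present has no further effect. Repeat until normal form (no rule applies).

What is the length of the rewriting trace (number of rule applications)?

[0] host  ⇒  4 nodes, 7 edges  {0-q->3 1-p->1 2-p->1 2-q->1 2-q->3 3-p->3 3-q->3}
[1] R1 @ {0↦1, 1↦2}  ⇒  4 nodes, 5 edges  {0-q->3 2-p->1 2-q->3 3-p->3 3-q->3}
[2] R1 @ {0↦3, 1↦2}  ⇒  4 nodes, 3 edges  {0-q->3 2-p->1 3-q->3}
halt: no rule applies after step 2

Answer: 2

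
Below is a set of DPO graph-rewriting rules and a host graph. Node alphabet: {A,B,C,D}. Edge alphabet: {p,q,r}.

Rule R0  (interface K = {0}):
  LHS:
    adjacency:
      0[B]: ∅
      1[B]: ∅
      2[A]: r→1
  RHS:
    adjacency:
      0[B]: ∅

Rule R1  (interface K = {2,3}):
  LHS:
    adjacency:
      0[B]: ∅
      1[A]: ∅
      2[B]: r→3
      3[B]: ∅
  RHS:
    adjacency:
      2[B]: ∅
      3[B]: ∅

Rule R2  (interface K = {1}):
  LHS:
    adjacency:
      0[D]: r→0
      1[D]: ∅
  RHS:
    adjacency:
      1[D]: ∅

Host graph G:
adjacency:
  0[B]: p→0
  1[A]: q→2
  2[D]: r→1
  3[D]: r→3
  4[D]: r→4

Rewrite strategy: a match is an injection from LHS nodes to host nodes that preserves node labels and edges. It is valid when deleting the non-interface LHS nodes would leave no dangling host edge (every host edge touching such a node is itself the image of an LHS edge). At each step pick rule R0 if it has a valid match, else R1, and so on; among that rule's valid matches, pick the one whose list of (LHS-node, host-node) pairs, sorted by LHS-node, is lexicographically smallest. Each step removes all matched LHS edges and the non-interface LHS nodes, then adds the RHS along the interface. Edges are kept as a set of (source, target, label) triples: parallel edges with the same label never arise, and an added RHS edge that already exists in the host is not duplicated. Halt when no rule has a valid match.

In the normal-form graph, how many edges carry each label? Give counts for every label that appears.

Answer: p:1 q:1 r:1

Derivation:
start.  V:5 E:5  edges: 0-p->0 1-q->2 2-r->1 3-r->3 4-r->4
1. fire R2 via {0↦3, 1↦2}  →  V:4 E:4  edges: 0-p->0 1-q->2 2-r->1 4-r->4
2. fire R2 via {0↦4, 1↦2}  →  V:3 E:3  edges: 0-p->0 1-q->2 2-r->1
final graph: no rule applies after step 2
NF edges: [(0, 0, 'p'), (1, 2, 'q'), (2, 1, 'r')]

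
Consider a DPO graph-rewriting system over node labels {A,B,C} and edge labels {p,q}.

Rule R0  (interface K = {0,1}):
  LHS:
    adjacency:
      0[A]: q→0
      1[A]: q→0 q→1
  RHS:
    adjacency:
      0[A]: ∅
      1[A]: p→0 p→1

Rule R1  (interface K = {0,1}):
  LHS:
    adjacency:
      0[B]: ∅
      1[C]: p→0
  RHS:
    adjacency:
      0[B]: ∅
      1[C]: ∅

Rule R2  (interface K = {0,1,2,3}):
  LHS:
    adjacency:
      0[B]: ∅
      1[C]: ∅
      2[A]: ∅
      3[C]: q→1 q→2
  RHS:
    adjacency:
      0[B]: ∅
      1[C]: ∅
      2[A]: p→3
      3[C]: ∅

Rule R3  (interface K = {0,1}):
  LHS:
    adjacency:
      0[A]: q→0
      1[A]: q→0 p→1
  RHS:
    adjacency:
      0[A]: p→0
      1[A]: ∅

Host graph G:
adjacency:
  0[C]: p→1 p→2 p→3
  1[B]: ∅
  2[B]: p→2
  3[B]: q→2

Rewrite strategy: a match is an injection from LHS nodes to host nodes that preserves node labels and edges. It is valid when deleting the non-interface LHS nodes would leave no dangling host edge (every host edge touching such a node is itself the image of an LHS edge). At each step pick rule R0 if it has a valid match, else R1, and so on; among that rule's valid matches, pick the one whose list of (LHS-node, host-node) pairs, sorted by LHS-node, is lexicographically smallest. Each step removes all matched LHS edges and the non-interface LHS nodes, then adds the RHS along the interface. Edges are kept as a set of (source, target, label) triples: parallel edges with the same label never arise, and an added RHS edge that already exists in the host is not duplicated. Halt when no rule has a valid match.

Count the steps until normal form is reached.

[0] host  ⇒  4 nodes, 5 edges  {0-p->1 0-p->2 0-p->3 2-p->2 3-q->2}
[1] R1 @ {0↦1, 1↦0}  ⇒  4 nodes, 4 edges  {0-p->2 0-p->3 2-p->2 3-q->2}
[2] R1 @ {0↦2, 1↦0}  ⇒  4 nodes, 3 edges  {0-p->3 2-p->2 3-q->2}
[3] R1 @ {0↦3, 1↦0}  ⇒  4 nodes, 2 edges  {2-p->2 3-q->2}
normal form: no rule applies after step 3

Answer: 3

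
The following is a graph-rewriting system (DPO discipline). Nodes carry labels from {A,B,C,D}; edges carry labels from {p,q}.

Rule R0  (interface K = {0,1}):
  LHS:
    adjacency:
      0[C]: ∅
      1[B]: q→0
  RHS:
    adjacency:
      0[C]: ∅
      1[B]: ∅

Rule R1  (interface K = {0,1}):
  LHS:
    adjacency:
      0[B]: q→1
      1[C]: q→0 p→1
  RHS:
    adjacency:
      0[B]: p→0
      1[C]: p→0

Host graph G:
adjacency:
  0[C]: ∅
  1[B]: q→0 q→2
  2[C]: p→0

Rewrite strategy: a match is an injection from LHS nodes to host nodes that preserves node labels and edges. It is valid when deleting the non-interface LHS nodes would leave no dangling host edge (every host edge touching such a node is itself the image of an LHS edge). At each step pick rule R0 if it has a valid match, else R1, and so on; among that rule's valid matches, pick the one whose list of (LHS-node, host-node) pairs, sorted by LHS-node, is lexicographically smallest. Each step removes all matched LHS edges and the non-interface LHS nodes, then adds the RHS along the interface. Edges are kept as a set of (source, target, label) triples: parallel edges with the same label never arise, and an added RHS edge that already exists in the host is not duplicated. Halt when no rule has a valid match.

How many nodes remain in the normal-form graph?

Answer: 3

Derivation:
[0] host  ⇒  3 nodes, 3 edges  {1-q->0 1-q->2 2-p->0}
[1] R0 @ {0↦0, 1↦1}  ⇒  3 nodes, 2 edges  {1-q->2 2-p->0}
[2] R0 @ {0↦2, 1↦1}  ⇒  3 nodes, 1 edges  {2-p->0}
halt: no rule applies after step 2
NF nodes: {0:C, 1:B, 2:C}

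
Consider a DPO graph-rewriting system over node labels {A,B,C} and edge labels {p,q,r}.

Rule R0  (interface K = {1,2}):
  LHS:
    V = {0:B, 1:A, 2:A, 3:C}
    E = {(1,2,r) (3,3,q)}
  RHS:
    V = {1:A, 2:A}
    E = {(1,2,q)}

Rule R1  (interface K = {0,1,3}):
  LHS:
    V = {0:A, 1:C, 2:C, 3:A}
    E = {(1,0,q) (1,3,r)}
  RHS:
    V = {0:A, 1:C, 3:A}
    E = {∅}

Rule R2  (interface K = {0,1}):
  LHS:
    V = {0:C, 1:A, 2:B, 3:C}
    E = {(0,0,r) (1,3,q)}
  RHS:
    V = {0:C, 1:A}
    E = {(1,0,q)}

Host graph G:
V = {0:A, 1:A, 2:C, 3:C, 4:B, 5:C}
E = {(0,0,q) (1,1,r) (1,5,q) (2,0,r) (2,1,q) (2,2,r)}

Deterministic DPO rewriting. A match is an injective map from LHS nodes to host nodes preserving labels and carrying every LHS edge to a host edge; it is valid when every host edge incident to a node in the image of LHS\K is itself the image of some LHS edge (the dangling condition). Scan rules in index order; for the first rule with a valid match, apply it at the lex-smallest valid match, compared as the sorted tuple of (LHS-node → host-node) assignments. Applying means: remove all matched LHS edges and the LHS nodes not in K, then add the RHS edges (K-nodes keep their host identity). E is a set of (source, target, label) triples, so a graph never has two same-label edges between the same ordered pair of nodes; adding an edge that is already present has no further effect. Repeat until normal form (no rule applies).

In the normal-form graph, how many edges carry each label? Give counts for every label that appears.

Answer: q:2 r:1

Rewrite trace:
[0] host  ⇒  6 nodes, 6 edges  {0-q->0 1-r->1 1-q->5 2-r->0 2-q->1 2-r->2}
[1] R1 @ {0↦1, 1↦2, 2↦3, 3↦0}  ⇒  5 nodes, 4 edges  {0-q->0 1-r->1 1-q->5 2-r->2}
[2] R2 @ {0↦2, 1↦1, 2↦4, 3↦5}  ⇒  3 nodes, 3 edges  {0-q->0 1-r->1 1-q->2}
halt: no rule applies after step 2
NF edges: [(0, 0, 'q'), (1, 1, 'r'), (1, 2, 'q')]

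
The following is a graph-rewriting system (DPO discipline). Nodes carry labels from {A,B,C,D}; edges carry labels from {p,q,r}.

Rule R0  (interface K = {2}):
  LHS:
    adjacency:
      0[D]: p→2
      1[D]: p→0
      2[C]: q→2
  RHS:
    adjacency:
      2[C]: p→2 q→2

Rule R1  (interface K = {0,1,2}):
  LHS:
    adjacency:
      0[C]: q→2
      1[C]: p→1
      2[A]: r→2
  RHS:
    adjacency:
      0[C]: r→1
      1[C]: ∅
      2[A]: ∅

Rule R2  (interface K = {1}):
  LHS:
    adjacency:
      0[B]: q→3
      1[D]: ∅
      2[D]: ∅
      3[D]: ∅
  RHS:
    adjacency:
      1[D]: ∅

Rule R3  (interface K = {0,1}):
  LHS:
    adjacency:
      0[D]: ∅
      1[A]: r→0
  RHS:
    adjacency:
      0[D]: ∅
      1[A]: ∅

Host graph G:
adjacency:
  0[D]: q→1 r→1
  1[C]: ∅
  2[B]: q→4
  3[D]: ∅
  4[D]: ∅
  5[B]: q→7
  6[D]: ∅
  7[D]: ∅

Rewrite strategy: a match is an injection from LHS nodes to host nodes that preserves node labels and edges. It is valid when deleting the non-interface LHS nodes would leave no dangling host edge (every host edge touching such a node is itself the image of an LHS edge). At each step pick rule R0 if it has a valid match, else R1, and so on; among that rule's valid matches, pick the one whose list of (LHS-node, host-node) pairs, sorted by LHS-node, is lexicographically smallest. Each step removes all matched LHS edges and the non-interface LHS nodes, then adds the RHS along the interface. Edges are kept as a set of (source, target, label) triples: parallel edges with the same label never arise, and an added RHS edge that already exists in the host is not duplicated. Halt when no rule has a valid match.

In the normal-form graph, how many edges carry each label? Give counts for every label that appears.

[0] host  ⇒  8 nodes, 4 edges  {0-q->1 0-r->1 2-q->4 5-q->7}
[1] R2 @ {0↦2, 1↦0, 2↦3, 3↦4}  ⇒  5 nodes, 3 edges  {0-q->1 0-r->1 5-q->7}
[2] R2 @ {0↦5, 1↦0, 2↦6, 3↦7}  ⇒  2 nodes, 2 edges  {0-q->1 0-r->1}
halt: no rule applies after step 2
NF edges: [(0, 1, 'q'), (0, 1, 'r')]

Answer: q:1 r:1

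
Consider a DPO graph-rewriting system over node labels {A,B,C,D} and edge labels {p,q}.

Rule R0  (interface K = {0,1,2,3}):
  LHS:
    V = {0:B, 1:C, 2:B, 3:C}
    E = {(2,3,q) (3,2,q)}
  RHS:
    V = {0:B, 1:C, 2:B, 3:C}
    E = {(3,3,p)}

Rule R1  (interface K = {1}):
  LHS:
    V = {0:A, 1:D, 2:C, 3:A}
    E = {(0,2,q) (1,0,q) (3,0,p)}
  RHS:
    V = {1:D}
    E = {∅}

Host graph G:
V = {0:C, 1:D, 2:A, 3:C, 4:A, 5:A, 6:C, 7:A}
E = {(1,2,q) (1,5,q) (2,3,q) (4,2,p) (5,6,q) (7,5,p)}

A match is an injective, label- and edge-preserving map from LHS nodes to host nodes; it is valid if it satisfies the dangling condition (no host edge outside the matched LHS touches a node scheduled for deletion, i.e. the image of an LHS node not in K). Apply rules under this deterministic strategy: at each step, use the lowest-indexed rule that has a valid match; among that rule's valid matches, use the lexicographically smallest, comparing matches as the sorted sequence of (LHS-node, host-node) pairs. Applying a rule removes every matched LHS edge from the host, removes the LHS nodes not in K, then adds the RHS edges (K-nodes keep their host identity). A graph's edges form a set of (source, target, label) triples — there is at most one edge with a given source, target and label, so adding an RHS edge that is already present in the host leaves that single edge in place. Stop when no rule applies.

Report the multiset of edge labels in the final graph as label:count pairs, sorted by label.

Answer: (no edges)

Steps:
[0] host  ⇒  8 nodes, 6 edges  {1-q->2 1-q->5 2-q->3 4-p->2 5-q->6 7-p->5}
[1] R1 @ {0↦2, 1↦1, 2↦3, 3↦4}  ⇒  5 nodes, 3 edges  {1-q->5 5-q->6 7-p->5}
[2] R1 @ {0↦5, 1↦1, 2↦6, 3↦7}  ⇒  2 nodes, 0 edges  {∅}
final graph: no rule applies after step 2
NF edges: []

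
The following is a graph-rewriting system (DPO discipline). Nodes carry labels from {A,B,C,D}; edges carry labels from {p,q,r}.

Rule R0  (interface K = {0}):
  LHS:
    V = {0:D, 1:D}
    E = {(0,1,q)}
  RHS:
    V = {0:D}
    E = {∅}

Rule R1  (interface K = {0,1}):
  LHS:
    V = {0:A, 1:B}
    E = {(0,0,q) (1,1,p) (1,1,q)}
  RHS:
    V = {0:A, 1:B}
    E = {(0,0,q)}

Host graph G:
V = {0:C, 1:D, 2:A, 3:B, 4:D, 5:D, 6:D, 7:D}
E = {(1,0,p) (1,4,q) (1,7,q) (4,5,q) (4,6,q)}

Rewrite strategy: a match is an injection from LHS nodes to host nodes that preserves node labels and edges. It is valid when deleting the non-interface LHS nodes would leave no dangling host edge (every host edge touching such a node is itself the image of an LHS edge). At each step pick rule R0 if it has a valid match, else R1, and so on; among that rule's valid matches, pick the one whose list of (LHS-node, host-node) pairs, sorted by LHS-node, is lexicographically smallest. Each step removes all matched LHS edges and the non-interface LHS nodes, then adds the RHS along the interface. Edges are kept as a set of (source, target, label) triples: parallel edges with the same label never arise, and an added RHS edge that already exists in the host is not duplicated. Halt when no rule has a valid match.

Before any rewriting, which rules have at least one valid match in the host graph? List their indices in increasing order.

R0: 3 valid matches — {0↦1, 1↦7}, {0↦4, 1↦5}, {0↦4, 1↦6}
R1: no valid match — LHS pattern not found

Answer: [R0]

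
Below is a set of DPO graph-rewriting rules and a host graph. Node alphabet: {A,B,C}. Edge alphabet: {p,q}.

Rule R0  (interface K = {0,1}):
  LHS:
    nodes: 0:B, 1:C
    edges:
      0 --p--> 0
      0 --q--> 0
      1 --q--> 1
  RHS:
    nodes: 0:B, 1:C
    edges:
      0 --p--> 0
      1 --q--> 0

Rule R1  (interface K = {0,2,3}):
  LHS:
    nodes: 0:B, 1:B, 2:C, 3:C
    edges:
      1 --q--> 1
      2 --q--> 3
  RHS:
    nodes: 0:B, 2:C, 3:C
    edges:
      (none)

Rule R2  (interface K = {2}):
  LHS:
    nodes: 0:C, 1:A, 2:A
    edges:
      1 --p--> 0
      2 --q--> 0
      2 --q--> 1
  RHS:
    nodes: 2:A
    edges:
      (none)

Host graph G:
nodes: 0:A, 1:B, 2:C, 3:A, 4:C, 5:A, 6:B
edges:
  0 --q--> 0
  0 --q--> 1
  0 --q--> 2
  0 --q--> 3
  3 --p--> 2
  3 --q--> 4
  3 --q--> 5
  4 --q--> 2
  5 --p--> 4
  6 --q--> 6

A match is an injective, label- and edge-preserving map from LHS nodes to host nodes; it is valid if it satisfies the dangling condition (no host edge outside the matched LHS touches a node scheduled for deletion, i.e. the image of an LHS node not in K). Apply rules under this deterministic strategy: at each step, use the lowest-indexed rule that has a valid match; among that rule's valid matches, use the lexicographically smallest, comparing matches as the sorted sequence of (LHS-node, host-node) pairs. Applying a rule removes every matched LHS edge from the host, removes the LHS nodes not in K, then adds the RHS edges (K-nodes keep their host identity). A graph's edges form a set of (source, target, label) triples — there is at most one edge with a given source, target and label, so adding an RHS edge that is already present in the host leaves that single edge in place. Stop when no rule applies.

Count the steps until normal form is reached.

Answer: 3

Derivation:
start.  V:7 E:10  edges: 0-q->0 0-q->1 0-q->2 0-q->3 3-p->2 3-q->4 3-q->5 4-q->2 5-p->4 6-q->6
1. fire R1 via {0↦1, 1↦6, 2↦4, 3↦2}  →  V:6 E:8  edges: 0-q->0 0-q->1 0-q->2 0-q->3 3-p->2 3-q->4 3-q->5 5-p->4
2. fire R2 via {0↦4, 1↦5, 2↦3}  →  V:4 E:5  edges: 0-q->0 0-q->1 0-q->2 0-q->3 3-p->2
3. fire R2 via {0↦2, 1↦3, 2↦0}  →  V:2 E:2  edges: 0-q->0 0-q->1
halt: no rule applies after step 3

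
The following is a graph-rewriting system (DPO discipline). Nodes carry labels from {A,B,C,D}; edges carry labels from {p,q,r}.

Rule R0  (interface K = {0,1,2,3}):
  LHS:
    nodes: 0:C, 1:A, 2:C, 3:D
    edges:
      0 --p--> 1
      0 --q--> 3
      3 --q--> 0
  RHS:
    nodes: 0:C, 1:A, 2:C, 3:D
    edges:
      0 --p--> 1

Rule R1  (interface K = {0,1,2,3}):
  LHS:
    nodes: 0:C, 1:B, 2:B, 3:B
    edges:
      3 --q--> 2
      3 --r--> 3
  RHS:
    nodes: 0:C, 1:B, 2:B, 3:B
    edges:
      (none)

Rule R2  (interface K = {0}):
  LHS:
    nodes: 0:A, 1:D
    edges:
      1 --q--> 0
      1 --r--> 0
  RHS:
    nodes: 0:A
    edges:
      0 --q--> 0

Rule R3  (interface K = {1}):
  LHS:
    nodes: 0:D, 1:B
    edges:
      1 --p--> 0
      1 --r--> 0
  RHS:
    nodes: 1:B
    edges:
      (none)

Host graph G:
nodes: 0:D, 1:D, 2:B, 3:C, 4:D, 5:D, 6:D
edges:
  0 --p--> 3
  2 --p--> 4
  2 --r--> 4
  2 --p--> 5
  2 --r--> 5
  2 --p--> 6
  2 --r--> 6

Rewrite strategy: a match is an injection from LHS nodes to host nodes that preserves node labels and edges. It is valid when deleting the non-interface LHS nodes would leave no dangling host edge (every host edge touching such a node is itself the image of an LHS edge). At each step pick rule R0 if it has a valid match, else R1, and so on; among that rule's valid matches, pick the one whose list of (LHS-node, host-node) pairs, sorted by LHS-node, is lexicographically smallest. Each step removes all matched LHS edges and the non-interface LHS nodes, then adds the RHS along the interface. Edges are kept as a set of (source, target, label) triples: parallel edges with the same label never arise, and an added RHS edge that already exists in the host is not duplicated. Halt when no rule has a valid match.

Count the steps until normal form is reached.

start.  V:7 E:7  edges: 0-p->3 2-p->4 2-r->4 2-p->5 2-r->5 2-p->6 2-r->6
1. fire R3 via {0↦4, 1↦2}  →  V:6 E:5  edges: 0-p->3 2-p->5 2-r->5 2-p->6 2-r->6
2. fire R3 via {0↦5, 1↦2}  →  V:5 E:3  edges: 0-p->3 2-p->6 2-r->6
3. fire R3 via {0↦6, 1↦2}  →  V:4 E:1  edges: 0-p->3
halt: no rule applies after step 3

Answer: 3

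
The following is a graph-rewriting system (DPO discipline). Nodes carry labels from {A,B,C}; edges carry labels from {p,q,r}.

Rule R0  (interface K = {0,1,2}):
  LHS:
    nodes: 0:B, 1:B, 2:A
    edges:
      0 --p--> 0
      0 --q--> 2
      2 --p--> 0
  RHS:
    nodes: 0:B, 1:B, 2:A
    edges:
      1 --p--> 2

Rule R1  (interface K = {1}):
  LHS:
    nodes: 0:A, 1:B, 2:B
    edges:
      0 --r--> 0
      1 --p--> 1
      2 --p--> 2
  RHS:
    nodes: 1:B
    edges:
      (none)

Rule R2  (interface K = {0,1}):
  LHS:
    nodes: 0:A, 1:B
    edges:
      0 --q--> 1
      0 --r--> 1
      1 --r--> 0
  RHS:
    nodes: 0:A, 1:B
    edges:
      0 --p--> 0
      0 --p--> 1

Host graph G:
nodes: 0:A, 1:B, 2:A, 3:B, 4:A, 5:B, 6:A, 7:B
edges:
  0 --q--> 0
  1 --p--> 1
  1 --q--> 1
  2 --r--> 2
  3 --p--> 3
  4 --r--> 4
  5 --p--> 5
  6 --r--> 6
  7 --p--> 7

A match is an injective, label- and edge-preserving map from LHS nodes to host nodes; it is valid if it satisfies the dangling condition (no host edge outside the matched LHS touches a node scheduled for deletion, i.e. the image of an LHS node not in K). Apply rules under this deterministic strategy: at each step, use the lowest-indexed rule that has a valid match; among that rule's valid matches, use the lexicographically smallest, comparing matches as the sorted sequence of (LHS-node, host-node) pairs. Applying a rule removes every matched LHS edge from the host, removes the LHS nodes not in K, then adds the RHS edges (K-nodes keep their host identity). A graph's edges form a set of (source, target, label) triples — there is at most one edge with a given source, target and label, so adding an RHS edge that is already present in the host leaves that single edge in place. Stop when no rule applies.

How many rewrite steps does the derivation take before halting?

start.  V:8 E:9  edges: 0-q->0 1-p->1 1-q->1 2-r->2 3-p->3 4-r->4 5-p->5 6-r->6 7-p->7
1. fire R1 via {0↦2, 1↦1, 2↦3}  →  V:6 E:6  edges: 0-q->0 1-q->1 4-r->4 5-p->5 6-r->6 7-p->7
2. fire R1 via {0↦4, 1↦5, 2↦7}  →  V:4 E:3  edges: 0-q->0 1-q->1 6-r->6
halt: no rule applies after step 2

Answer: 2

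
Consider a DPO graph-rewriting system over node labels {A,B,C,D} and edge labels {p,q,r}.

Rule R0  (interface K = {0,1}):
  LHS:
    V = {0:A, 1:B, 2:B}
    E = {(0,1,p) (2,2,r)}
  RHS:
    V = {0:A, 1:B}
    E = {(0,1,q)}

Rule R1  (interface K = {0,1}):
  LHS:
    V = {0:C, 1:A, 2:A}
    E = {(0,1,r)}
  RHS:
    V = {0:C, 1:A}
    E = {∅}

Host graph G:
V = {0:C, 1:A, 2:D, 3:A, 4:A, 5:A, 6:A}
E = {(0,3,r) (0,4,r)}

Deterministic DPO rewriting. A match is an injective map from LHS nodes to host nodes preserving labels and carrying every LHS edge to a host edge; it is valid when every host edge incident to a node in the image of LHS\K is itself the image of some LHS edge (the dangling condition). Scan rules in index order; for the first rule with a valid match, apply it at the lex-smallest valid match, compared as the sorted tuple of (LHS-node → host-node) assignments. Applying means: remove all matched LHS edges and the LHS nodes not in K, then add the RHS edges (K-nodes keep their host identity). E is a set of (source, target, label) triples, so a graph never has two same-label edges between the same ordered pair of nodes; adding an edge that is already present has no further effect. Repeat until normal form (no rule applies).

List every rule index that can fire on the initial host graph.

R0: no valid match — LHS pattern not found
R1: 6 valid matches — {0↦0, 1↦3, 2↦1}, {0↦0, 1↦3, 2↦5}, {0↦0, 1↦3, 2↦6} (+3 more)

Answer: [R1]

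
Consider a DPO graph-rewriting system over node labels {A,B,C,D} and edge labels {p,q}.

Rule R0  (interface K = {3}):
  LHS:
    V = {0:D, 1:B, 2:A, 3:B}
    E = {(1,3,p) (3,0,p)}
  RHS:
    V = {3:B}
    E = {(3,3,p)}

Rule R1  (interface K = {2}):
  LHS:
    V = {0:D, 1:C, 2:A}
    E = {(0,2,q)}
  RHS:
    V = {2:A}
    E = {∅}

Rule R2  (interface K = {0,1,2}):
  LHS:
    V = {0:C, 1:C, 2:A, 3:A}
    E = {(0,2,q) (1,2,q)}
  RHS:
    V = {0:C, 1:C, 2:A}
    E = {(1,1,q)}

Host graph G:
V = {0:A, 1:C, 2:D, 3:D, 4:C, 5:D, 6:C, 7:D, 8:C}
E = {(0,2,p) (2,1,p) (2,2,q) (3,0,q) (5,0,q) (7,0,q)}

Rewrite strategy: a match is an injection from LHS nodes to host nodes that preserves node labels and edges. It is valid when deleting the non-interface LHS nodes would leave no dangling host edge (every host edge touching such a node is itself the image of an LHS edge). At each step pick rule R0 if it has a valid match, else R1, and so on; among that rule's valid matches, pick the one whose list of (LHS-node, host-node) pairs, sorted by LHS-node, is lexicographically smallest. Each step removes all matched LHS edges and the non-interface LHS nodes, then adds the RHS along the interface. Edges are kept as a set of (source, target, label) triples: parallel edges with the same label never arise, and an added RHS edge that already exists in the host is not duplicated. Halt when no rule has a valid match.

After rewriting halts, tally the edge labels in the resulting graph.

Answer: p:2 q:1

Derivation:
start.  V:9 E:6  edges: 0-p->2 2-p->1 2-q->2 3-q->0 5-q->0 7-q->0
1. fire R1 via {0↦3, 1↦4, 2↦0}  →  V:7 E:5  edges: 0-p->2 2-p->1 2-q->2 5-q->0 7-q->0
2. fire R1 via {0↦5, 1↦6, 2↦0}  →  V:5 E:4  edges: 0-p->2 2-p->1 2-q->2 7-q->0
3. fire R1 via {0↦7, 1↦8, 2↦0}  →  V:3 E:3  edges: 0-p->2 2-p->1 2-q->2
halt: no rule applies after step 3
NF edges: [(0, 2, 'p'), (2, 1, 'p'), (2, 2, 'q')]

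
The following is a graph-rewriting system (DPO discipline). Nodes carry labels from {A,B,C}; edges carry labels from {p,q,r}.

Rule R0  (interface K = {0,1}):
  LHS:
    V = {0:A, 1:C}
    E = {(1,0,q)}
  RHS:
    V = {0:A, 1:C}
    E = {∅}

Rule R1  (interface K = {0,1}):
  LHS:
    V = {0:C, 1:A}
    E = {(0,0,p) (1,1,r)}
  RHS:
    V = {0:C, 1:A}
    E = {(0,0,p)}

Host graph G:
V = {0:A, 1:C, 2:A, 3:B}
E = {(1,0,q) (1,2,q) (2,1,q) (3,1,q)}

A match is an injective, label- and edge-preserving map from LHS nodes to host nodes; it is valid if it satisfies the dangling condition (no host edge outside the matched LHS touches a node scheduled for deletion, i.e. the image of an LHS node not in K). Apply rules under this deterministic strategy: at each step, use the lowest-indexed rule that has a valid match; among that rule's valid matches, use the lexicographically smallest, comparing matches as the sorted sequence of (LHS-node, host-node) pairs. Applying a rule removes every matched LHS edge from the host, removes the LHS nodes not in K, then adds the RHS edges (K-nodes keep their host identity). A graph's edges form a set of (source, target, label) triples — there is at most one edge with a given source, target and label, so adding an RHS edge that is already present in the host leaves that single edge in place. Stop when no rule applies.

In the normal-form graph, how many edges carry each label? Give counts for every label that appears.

[0] host  ⇒  4 nodes, 4 edges  {1-q->0 1-q->2 2-q->1 3-q->1}
[1] R0 @ {0↦0, 1↦1}  ⇒  4 nodes, 3 edges  {1-q->2 2-q->1 3-q->1}
[2] R0 @ {0↦2, 1↦1}  ⇒  4 nodes, 2 edges  {2-q->1 3-q->1}
halt: no rule applies after step 2
NF edges: [(2, 1, 'q'), (3, 1, 'q')]

Answer: q:2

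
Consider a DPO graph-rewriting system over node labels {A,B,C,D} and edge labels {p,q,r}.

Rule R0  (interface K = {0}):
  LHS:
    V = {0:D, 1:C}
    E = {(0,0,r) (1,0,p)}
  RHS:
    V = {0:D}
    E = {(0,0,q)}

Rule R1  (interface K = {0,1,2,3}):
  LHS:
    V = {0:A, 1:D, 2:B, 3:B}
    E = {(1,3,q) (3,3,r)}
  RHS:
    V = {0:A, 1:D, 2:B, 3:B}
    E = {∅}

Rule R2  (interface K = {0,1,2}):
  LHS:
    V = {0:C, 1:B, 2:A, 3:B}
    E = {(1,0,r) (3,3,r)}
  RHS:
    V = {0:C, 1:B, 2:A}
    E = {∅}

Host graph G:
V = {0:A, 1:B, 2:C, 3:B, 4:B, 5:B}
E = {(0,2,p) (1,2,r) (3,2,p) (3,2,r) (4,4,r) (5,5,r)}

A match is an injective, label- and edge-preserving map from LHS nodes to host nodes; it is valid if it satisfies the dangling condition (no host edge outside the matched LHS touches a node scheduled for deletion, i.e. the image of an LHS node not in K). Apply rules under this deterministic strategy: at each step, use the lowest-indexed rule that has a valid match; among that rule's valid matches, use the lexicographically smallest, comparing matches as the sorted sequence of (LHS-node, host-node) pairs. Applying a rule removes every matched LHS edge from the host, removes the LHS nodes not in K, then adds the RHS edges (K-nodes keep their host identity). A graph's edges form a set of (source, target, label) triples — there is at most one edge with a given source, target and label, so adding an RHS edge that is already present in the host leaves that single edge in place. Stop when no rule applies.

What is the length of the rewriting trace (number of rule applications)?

initial: |V|=6 |E|=6  E = 0-p->2 1-r->2 3-p->2 3-r->2 4-r->4 5-r->5
step 1: apply R2 at {0↦2, 1↦1, 2↦0, 3↦4}  → |V|=5 |E|=4  E = 0-p->2 3-p->2 3-r->2 5-r->5
step 2: apply R2 at {0↦2, 1↦3, 2↦0, 3↦5}  → |V|=4 |E|=2  E = 0-p->2 3-p->2
halt: no rule applies after step 2

Answer: 2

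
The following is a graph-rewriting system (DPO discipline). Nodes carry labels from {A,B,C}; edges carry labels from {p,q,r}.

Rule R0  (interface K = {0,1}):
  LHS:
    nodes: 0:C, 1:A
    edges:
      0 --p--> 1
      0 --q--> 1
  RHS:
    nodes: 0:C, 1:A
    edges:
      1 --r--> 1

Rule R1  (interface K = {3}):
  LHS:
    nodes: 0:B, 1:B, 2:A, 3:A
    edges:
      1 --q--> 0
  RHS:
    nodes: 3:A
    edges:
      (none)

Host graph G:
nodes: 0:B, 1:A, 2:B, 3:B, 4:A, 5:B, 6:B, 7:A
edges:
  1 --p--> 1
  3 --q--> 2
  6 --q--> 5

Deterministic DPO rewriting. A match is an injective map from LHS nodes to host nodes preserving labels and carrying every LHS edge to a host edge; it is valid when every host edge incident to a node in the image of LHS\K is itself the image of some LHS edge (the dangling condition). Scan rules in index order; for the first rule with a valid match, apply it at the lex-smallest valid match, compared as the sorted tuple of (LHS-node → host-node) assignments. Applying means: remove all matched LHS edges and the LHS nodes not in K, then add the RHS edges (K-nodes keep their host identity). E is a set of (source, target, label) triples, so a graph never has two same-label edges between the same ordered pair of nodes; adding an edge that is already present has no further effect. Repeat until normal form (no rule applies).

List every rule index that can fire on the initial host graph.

R0: no valid match — LHS pattern not found
R1: 8 valid matches — {0↦2, 1↦3, 2↦4, 3↦1}, {0↦2, 1↦3, 2↦4, 3↦7}, {0↦2, 1↦3, 2↦7, 3↦1} (+5 more)

Answer: [R1]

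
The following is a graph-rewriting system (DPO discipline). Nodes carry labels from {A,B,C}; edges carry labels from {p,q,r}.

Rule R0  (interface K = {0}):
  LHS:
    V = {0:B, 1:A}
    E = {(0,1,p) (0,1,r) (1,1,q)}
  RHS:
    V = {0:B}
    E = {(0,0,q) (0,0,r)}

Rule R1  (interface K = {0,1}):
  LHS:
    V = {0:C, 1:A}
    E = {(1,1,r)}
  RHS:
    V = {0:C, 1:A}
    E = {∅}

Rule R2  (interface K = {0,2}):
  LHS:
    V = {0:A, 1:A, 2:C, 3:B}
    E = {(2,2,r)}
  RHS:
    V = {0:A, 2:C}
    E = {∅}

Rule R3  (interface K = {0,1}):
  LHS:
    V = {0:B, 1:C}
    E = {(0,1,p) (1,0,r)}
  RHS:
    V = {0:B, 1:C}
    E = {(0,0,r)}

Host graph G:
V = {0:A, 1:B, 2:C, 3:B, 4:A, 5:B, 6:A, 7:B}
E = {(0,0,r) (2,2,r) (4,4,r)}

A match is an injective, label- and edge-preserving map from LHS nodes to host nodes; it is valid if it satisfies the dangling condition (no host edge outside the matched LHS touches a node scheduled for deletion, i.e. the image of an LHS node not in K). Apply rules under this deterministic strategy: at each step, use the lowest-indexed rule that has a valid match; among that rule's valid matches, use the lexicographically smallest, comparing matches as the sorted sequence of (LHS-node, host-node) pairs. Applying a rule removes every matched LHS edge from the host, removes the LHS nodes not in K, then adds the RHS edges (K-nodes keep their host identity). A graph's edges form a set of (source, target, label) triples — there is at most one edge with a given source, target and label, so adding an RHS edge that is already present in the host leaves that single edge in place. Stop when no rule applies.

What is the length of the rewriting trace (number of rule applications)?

start.  V:8 E:3  edges: 0-r->0 2-r->2 4-r->4
1. fire R1 via {0↦2, 1↦0}  →  V:8 E:2  edges: 2-r->2 4-r->4
2. fire R1 via {0↦2, 1↦4}  →  V:8 E:1  edges: 2-r->2
3. fire R2 via {0↦0, 1↦4, 2↦2, 3↦1}  →  V:6 E:0  edges: ∅
final graph: no rule applies after step 3

Answer: 3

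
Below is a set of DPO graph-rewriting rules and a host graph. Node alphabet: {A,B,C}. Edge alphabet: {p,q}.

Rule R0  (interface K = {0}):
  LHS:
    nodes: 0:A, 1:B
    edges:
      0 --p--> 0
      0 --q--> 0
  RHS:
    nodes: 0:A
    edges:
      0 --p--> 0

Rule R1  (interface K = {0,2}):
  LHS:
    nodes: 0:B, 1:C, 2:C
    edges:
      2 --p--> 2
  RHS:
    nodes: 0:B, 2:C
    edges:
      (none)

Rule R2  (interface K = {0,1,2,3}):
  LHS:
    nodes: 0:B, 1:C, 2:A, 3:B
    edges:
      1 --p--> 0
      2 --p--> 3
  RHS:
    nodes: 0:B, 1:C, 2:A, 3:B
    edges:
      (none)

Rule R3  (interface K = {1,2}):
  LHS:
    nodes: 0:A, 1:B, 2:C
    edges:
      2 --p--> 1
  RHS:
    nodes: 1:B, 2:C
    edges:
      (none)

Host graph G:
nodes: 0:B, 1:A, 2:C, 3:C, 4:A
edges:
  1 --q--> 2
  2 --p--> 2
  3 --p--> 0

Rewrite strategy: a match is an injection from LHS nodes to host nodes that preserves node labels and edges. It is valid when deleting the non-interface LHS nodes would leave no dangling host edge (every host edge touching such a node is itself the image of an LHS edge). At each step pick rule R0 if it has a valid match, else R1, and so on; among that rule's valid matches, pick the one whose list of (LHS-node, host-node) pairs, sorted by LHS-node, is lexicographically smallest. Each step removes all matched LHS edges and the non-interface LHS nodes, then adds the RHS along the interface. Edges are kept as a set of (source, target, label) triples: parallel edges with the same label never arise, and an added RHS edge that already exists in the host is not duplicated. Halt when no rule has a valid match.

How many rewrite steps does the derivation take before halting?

start.  V:5 E:3  edges: 1-q->2 2-p->2 3-p->0
1. fire R3 via {0↦4, 1↦0, 2↦3}  →  V:4 E:2  edges: 1-q->2 2-p->2
2. fire R1 via {0↦0, 1↦3, 2↦2}  →  V:3 E:1  edges: 1-q->2
normal form: no rule applies after step 2

Answer: 2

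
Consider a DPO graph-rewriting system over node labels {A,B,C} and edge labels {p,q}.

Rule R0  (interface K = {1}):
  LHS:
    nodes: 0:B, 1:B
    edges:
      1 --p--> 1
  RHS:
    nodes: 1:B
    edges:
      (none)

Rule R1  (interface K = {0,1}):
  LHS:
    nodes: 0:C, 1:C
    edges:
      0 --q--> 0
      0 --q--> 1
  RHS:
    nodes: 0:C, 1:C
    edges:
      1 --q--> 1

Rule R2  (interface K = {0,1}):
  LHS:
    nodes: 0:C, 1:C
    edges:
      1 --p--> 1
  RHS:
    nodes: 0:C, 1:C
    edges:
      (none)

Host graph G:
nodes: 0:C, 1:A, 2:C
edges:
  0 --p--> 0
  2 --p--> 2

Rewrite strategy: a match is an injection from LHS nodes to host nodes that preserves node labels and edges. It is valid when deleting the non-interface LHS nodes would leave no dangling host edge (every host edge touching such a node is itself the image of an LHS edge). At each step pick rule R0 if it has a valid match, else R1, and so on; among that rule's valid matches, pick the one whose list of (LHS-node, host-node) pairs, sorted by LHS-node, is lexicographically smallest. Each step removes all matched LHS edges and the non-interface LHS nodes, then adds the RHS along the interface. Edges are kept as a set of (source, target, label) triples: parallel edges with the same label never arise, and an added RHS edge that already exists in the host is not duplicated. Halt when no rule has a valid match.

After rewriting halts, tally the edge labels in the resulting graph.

[0] host  ⇒  3 nodes, 2 edges  {0-p->0 2-p->2}
[1] R2 @ {0↦0, 1↦2}  ⇒  3 nodes, 1 edges  {0-p->0}
[2] R2 @ {0↦2, 1↦0}  ⇒  3 nodes, 0 edges  {∅}
halt: no rule applies after step 2
NF edges: []

Answer: (no edges)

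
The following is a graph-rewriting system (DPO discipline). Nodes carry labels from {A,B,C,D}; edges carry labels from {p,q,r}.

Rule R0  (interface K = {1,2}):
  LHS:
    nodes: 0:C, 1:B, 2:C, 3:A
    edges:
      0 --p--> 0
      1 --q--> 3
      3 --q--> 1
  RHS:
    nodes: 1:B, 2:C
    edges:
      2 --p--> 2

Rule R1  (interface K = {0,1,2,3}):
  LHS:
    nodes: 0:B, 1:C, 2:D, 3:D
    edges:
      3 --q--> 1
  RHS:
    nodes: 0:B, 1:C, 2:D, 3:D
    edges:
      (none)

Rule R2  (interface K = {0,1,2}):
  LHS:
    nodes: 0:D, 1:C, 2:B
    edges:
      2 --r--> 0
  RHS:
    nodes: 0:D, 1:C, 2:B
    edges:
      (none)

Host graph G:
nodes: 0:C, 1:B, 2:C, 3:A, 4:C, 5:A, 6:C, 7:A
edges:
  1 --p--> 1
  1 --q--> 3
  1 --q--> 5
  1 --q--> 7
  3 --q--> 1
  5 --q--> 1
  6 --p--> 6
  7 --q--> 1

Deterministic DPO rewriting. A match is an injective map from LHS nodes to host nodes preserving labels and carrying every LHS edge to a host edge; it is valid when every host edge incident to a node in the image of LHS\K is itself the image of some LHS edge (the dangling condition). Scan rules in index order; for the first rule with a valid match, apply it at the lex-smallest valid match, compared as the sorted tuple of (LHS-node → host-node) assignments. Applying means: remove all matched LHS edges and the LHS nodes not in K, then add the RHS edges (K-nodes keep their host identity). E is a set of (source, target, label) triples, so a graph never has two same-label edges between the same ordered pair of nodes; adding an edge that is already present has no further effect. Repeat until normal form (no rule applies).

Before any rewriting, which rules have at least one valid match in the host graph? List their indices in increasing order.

R0: 9 valid matches — {0↦6, 1↦1, 2↦0, 3↦3}, {0↦6, 1↦1, 2↦0, 3↦5}, {0↦6, 1↦1, 2↦0, 3↦7} (+6 more)
R1: no valid match — LHS pattern not found
R2: no valid match — LHS pattern not found

Answer: [R0]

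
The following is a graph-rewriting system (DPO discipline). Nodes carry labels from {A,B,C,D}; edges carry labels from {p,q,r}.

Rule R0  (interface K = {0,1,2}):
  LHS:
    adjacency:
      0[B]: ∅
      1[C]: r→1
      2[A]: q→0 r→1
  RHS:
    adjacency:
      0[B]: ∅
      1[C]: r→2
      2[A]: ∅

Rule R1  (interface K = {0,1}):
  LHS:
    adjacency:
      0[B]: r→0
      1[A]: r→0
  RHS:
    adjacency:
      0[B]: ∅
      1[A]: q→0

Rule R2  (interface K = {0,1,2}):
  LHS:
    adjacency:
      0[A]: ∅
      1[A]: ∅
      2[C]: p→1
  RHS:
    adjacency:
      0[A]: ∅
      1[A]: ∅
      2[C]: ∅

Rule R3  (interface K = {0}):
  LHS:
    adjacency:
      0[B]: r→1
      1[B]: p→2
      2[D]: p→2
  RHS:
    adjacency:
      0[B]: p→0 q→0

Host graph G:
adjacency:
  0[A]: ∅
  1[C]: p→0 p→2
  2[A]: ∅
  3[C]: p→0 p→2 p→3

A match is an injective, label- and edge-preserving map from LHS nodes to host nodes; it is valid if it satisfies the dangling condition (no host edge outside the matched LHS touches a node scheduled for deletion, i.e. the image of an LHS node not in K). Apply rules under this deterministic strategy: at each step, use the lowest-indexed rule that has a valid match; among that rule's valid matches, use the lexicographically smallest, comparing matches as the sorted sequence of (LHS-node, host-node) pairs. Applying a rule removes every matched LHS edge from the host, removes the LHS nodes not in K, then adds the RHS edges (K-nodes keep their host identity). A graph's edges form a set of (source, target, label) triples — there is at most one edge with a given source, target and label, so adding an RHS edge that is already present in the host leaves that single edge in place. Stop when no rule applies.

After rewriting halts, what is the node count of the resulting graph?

Answer: 4

Steps:
[0] host  ⇒  4 nodes, 5 edges  {1-p->0 1-p->2 3-p->0 3-p->2 3-p->3}
[1] R2 @ {0↦0, 1↦2, 2↦1}  ⇒  4 nodes, 4 edges  {1-p->0 3-p->0 3-p->2 3-p->3}
[2] R2 @ {0↦0, 1↦2, 2↦3}  ⇒  4 nodes, 3 edges  {1-p->0 3-p->0 3-p->3}
[3] R2 @ {0↦2, 1↦0, 2↦1}  ⇒  4 nodes, 2 edges  {3-p->0 3-p->3}
[4] R2 @ {0↦2, 1↦0, 2↦3}  ⇒  4 nodes, 1 edges  {3-p->3}
halt: no rule applies after step 4
NF nodes: {0:A, 1:C, 2:A, 3:C}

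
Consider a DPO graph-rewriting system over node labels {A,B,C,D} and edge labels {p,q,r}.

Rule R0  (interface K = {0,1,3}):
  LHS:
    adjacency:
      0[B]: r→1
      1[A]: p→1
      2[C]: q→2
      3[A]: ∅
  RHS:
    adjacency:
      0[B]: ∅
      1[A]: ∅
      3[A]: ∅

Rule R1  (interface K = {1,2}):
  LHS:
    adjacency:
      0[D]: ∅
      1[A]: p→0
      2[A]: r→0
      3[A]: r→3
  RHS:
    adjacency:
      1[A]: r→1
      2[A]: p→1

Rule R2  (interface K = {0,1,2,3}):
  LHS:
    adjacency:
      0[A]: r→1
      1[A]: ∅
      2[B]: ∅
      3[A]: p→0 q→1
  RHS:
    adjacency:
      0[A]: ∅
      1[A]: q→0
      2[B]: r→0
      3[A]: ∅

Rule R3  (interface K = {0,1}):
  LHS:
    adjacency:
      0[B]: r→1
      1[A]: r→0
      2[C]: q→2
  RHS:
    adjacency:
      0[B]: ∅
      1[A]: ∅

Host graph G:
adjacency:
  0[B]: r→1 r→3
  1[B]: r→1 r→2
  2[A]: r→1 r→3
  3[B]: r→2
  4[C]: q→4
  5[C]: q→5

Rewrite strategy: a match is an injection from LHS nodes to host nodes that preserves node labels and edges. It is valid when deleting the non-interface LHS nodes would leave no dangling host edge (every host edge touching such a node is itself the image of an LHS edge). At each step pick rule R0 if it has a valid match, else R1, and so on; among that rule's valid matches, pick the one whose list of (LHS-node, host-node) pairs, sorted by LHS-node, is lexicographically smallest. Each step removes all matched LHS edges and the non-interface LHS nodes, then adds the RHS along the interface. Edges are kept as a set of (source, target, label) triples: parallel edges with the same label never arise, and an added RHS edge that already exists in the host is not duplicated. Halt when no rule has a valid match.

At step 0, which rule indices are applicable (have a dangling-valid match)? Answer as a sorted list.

R0: no valid match — LHS pattern not found
R1: no valid match — LHS pattern not found
R2: no valid match — LHS pattern not found
R3: 4 valid matches — {0↦1, 1↦2, 2↦4}, {0↦1, 1↦2, 2↦5}, {0↦3, 1↦2, 2↦4} (+1 more)

Answer: [R3]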